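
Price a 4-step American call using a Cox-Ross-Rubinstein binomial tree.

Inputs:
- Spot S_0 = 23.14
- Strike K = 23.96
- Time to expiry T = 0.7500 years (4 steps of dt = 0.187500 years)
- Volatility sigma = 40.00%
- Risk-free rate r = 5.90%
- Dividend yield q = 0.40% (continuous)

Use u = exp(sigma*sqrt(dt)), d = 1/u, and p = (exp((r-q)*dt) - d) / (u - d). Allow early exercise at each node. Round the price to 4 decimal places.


Answer: Price = V(0,0) = 3.1789

Derivation:
dt = T/N = 0.187500
u = exp(sigma*sqrt(dt)) = 1.189110; d = 1/u = 0.840965
p = (exp((r-q)*dt) - d) / (u - d) = 0.486581
Discount per step: exp(-r*dt) = 0.988998
Stock lattice S(k, i) with i counting down-moves:
  k=0: S(0,0) = 23.1400
  k=1: S(1,0) = 27.5160; S(1,1) = 19.4599
  k=2: S(2,0) = 32.7196; S(2,1) = 23.1400; S(2,2) = 16.3651
  k=3: S(3,0) = 38.9071; S(3,1) = 27.5160; S(3,2) = 19.4599; S(3,3) = 13.7625
  k=4: S(4,0) = 46.2649; S(4,1) = 32.7196; S(4,2) = 23.1400; S(4,3) = 16.3651; S(4,4) = 11.5738
Terminal payoffs V(N, i) = max(S_T - K, 0):
  V(4,0) = 22.304876; V(4,1) = 8.759554; V(4,2) = 0.000000; V(4,3) = 0.000000; V(4,4) = 0.000000
Backward induction: V(k, i) = exp(-r*dt) * [p * V(k+1, i) + (1-p) * V(k+1, i+1)]; then take max(V_cont, immediate exercise) for American.
  V(3,0) = exp(-r*dt) * [p*22.304876 + (1-p)*8.759554] = 15.181574; exercise = 14.947147; V(3,0) = max -> 15.181574
  V(3,1) = exp(-r*dt) * [p*8.759554 + (1-p)*0.000000] = 4.215343; exercise = 3.556004; V(3,1) = max -> 4.215343
  V(3,2) = exp(-r*dt) * [p*0.000000 + (1-p)*0.000000] = 0.000000; exercise = 0.000000; V(3,2) = max -> 0.000000
  V(3,3) = exp(-r*dt) * [p*0.000000 + (1-p)*0.000000] = 0.000000; exercise = 0.000000; V(3,3) = max -> 0.000000
  V(2,0) = exp(-r*dt) * [p*15.181574 + (1-p)*4.215343] = 9.446226; exercise = 8.759554; V(2,0) = max -> 9.446226
  V(2,1) = exp(-r*dt) * [p*4.215343 + (1-p)*0.000000] = 2.028542; exercise = 0.000000; V(2,1) = max -> 2.028542
  V(2,2) = exp(-r*dt) * [p*0.000000 + (1-p)*0.000000] = 0.000000; exercise = 0.000000; V(2,2) = max -> 0.000000
  V(1,0) = exp(-r*dt) * [p*9.446226 + (1-p)*2.028542] = 5.575823; exercise = 3.556004; V(1,0) = max -> 5.575823
  V(1,1) = exp(-r*dt) * [p*2.028542 + (1-p)*0.000000] = 0.976191; exercise = 0.000000; V(1,1) = max -> 0.976191
  V(0,0) = exp(-r*dt) * [p*5.575823 + (1-p)*0.976191] = 3.178923; exercise = 0.000000; V(0,0) = max -> 3.178923


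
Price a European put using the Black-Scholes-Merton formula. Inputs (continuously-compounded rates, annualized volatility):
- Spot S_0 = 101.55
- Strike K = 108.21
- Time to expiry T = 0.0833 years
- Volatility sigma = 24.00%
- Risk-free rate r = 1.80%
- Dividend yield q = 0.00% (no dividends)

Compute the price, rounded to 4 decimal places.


Answer: Price = 7.2325

Derivation:
d1 = (ln(S/K) + (r - q + 0.5*sigma^2) * T) / (sigma * sqrt(T)) = -0.86077128
d2 = d1 - sigma * sqrt(T) = -0.93003946
exp(-rT) = 0.99850172; exp(-qT) = 1.00000000
P = K * exp(-rT) * N(-d2) - S_0 * exp(-qT) * N(-d1)
N(-d1) = 0.80531799; N(-d2) = 0.82382467
P = 108.2100 * 0.99850172 * 0.82382467 - 101.5500 * 1.00000000 * 0.80531799 = 7.2325


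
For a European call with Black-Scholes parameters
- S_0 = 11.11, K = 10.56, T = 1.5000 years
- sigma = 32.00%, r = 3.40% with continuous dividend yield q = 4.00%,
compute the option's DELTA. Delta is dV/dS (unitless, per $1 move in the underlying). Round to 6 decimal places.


d1 = 0.3025434321; d2 = -0.0893749268
phi(d1) = 0.3810956836; exp(-qT) = 0.9417645336; exp(-rT) = 0.9502786705
N(d1) = 0.6188810852
Delta = exp(-qT) * N(d1) = 0.9417645336 * 0.6188810852 = 0.582840

Answer: Delta = 0.582840


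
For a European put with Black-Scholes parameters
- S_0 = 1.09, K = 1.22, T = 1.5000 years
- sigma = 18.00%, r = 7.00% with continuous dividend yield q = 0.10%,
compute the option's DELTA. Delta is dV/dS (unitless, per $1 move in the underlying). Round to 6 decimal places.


Answer: Delta = -0.471939

Derivation:
d1 = 0.0686167283; d2 = -0.1518373485
phi(d1) = 0.3980042239; exp(-qT) = 0.9985011244; exp(-rT) = 0.9003245226
N(-d1) = 0.4726473515
Delta = -exp(-qT) * N(-d1) = -0.9985011244 * 0.4726473515 = -0.471939


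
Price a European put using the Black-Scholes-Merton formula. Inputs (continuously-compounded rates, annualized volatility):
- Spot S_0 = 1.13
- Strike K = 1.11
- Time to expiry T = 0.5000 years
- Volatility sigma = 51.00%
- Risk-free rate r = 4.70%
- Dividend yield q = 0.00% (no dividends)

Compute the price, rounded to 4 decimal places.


d1 = (ln(S/K) + (r - q + 0.5*sigma^2) * T) / (sigma * sqrt(T)) = 0.29499557
d2 = d1 - sigma * sqrt(T) = -0.06562889
exp(-rT) = 0.97677397; exp(-qT) = 1.00000000
P = K * exp(-rT) * N(-d2) - S_0 * exp(-qT) * N(-d1)
N(-d1) = 0.38399863; N(-d2) = 0.52616336
P = 1.1100 * 0.97677397 * 0.52616336 - 1.1300 * 1.00000000 * 0.38399863 = 0.1366

Answer: Price = 0.1366


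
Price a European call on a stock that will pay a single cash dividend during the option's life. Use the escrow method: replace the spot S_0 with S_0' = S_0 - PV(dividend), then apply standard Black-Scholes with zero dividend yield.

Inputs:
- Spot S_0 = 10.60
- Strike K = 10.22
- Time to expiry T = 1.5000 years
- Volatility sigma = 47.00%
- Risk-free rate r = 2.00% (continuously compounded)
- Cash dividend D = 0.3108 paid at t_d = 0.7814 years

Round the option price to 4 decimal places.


Answer: Price = 2.4818

Derivation:
PV(D) = D * exp(-r * t_d) = 0.3108 * 0.98449348 = 0.30598057
S_0' = S_0 - PV(D) = 10.6000 - 0.30598057 = 10.29401943
d1 = (ln(S_0'/K) + (r + sigma^2/2)*T) / (sigma*sqrt(T)) = 0.35246855
d2 = d1 - sigma*sqrt(T) = -0.22316154
exp(-rT) = 0.97044553
N(d1) = 0.63775655; N(d2) = 0.41170489
C = S_0' * N(d1) - K * exp(-rT) * N(d2) = 10.29401943 * 0.63775655 - 10.2200 * 0.97044553 * 0.41170489 = 2.4818


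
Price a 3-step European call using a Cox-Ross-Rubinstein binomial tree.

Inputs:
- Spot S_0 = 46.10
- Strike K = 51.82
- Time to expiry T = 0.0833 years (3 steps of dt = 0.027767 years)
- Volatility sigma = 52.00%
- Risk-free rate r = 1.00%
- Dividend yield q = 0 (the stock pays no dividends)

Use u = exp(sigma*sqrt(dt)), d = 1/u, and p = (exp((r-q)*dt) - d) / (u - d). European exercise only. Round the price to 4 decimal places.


dt = T/N = 0.027767
u = exp(sigma*sqrt(dt)) = 1.090514; d = 1/u = 0.916999
p = (exp((r-q)*dt) - d) / (u - d) = 0.479952
Discount per step: exp(-r*dt) = 0.999722
Stock lattice S(k, i) with i counting down-moves:
  k=0: S(0,0) = 46.1000
  k=1: S(1,0) = 50.2727; S(1,1) = 42.2736
  k=2: S(2,0) = 54.8231; S(2,1) = 46.1000; S(2,2) = 38.7649
  k=3: S(3,0) = 59.7854; S(3,1) = 50.2727; S(3,2) = 42.2736; S(3,3) = 35.5473
Terminal payoffs V(N, i) = max(S_T - K, 0):
  V(3,0) = 7.965368; V(3,1) = 0.000000; V(3,2) = 0.000000; V(3,3) = 0.000000
Backward induction: V(k, i) = exp(-r*dt) * [p * V(k+1, i) + (1-p) * V(k+1, i+1)].
  V(2,0) = exp(-r*dt) * [p*7.965368 + (1-p)*0.000000] = 3.821930
  V(2,1) = exp(-r*dt) * [p*0.000000 + (1-p)*0.000000] = 0.000000
  V(2,2) = exp(-r*dt) * [p*0.000000 + (1-p)*0.000000] = 0.000000
  V(1,0) = exp(-r*dt) * [p*3.821930 + (1-p)*0.000000] = 1.833833
  V(1,1) = exp(-r*dt) * [p*0.000000 + (1-p)*0.000000] = 0.000000
  V(0,0) = exp(-r*dt) * [p*1.833833 + (1-p)*0.000000] = 0.879907

Answer: Price = V(0,0) = 0.8799


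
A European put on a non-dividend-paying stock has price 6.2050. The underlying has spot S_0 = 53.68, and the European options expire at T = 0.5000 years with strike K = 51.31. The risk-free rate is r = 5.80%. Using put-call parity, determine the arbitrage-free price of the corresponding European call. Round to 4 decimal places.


Put-call parity: C - P = S_0 * exp(-qT) - K * exp(-rT).
S_0 * exp(-qT) = 53.6800 * 1.00000000 = 53.68000000
K * exp(-rT) = 51.3100 * 0.97141646 = 49.84337879
C = P + S*exp(-qT) - K*exp(-rT)
C = 6.2050 + 53.68000000 - 49.84337879 = 10.0416

Answer: Call price = 10.0416


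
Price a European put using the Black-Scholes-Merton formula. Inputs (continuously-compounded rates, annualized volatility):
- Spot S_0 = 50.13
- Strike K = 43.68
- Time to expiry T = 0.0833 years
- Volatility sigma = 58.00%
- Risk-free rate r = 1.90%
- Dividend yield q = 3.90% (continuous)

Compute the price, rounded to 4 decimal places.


d1 = (ln(S/K) + (r - q + 0.5*sigma^2) * T) / (sigma * sqrt(T)) = 0.89651179
d2 = d1 - sigma * sqrt(T) = 0.72911370
exp(-rT) = 0.99841855; exp(-qT) = 0.99675657
P = K * exp(-rT) * N(-d2) - S_0 * exp(-qT) * N(-d1)
N(-d1) = 0.18498974; N(-d2) = 0.23296606
P = 43.6800 * 0.99841855 * 0.23296606 - 50.1300 * 0.99675657 * 0.18498974 = 0.9164

Answer: Price = 0.9164


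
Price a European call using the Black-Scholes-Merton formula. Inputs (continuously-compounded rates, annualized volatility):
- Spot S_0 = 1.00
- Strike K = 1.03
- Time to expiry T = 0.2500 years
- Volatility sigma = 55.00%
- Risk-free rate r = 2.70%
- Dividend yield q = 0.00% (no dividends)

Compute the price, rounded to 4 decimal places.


Answer: Price = 0.0995

Derivation:
d1 = (ln(S/K) + (r - q + 0.5*sigma^2) * T) / (sigma * sqrt(T)) = 0.05455890
d2 = d1 - sigma * sqrt(T) = -0.22044110
exp(-rT) = 0.99327273; exp(-qT) = 1.00000000
C = S_0 * exp(-qT) * N(d1) - K * exp(-rT) * N(d2)
N(d1) = 0.52175506; N(d2) = 0.41276382
C = 1.0000 * 1.00000000 * 0.52175506 - 1.0300 * 0.99327273 * 0.41276382 = 0.0995


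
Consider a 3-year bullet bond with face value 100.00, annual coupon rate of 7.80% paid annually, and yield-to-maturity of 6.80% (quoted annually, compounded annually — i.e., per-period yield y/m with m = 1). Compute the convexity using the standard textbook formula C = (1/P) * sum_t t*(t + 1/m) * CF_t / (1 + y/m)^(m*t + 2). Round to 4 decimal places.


Coupon per period c = face * coupon_rate / m = 7.800000
Periods per year m = 1; per-period yield y/m = 0.068000
Number of cashflows N = 3
Cashflows (t years, CF_t, discount factor 1/(1+y/m)^(m*t), PV):
  t = 1.0000: CF_t = 7.800000, DF = 0.936330, PV = 7.303371
  t = 2.0000: CF_t = 7.800000, DF = 0.876713, PV = 6.838362
  t = 3.0000: CF_t = 107.800000, DF = 0.820892, PV = 88.492202
Price P = sum_t PV_t = 102.633935
Convexity numerator sum_t t*(t + 1/m) * CF_t / (1+y/m)^(m*t + 2):
  t = 1.0000: term = 12.805922
  t = 2.0000: term = 35.971690
  t = 3.0000: term = 930.987272
Convexity = (1/P) * sum = 979.764883 / 102.633935 = 9.546208

Answer: Convexity = 9.5462


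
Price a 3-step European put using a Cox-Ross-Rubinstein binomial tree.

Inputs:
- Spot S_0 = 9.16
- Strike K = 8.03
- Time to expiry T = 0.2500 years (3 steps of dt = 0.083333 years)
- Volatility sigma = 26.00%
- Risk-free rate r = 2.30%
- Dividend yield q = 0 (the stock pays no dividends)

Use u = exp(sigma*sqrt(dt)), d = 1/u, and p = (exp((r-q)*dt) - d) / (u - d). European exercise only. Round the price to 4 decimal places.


Answer: Price = V(0,0) = 0.0923

Derivation:
dt = T/N = 0.083333
u = exp(sigma*sqrt(dt)) = 1.077944; d = 1/u = 0.927692
p = (exp((r-q)*dt) - d) / (u - d) = 0.494013
Discount per step: exp(-r*dt) = 0.998085
Stock lattice S(k, i) with i counting down-moves:
  k=0: S(0,0) = 9.1600
  k=1: S(1,0) = 9.8740; S(1,1) = 8.4977
  k=2: S(2,0) = 10.6436; S(2,1) = 9.1600; S(2,2) = 7.8832
  k=3: S(3,0) = 11.4732; S(3,1) = 9.8740; S(3,2) = 8.4977; S(3,3) = 7.3132
Terminal payoffs V(N, i) = max(K - S_T, 0):
  V(3,0) = 0.000000; V(3,1) = 0.000000; V(3,2) = 0.000000; V(3,3) = 0.716810
Backward induction: V(k, i) = exp(-r*dt) * [p * V(k+1, i) + (1-p) * V(k+1, i+1)].
  V(2,0) = exp(-r*dt) * [p*0.000000 + (1-p)*0.000000] = 0.000000
  V(2,1) = exp(-r*dt) * [p*0.000000 + (1-p)*0.000000] = 0.000000
  V(2,2) = exp(-r*dt) * [p*0.000000 + (1-p)*0.716810] = 0.362002
  V(1,0) = exp(-r*dt) * [p*0.000000 + (1-p)*0.000000] = 0.000000
  V(1,1) = exp(-r*dt) * [p*0.000000 + (1-p)*0.362002] = 0.182817
  V(0,0) = exp(-r*dt) * [p*0.000000 + (1-p)*0.182817] = 0.092326


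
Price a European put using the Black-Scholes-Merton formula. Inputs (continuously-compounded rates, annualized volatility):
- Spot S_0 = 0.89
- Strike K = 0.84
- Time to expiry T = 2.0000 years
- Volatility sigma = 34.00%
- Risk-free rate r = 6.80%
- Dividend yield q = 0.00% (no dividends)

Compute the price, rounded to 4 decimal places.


Answer: Price = 0.0879

Derivation:
d1 = (ln(S/K) + (r - q + 0.5*sigma^2) * T) / (sigma * sqrt(T)) = 0.64350787
d2 = d1 - sigma * sqrt(T) = 0.16267526
exp(-rT) = 0.87284263; exp(-qT) = 1.00000000
P = K * exp(-rT) * N(-d2) - S_0 * exp(-qT) * N(-d1)
N(-d1) = 0.25994730; N(-d2) = 0.43538706
P = 0.8400 * 0.87284263 * 0.43538706 - 0.8900 * 1.00000000 * 0.25994730 = 0.0879


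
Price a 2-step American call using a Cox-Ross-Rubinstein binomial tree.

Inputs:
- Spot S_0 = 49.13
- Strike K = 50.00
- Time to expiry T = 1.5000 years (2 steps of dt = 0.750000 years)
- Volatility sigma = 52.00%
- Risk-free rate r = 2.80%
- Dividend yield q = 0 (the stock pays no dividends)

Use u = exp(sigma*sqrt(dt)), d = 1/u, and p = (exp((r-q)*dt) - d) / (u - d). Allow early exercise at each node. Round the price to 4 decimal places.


dt = T/N = 0.750000
u = exp(sigma*sqrt(dt)) = 1.568835; d = 1/u = 0.637416
p = (exp((r-q)*dt) - d) / (u - d) = 0.412066
Discount per step: exp(-r*dt) = 0.979219
Stock lattice S(k, i) with i counting down-moves:
  k=0: S(0,0) = 49.1300
  k=1: S(1,0) = 77.0769; S(1,1) = 31.3162
  k=2: S(2,0) = 120.9209; S(2,1) = 49.1300; S(2,2) = 19.9615
Terminal payoffs V(N, i) = max(S_T - K, 0):
  V(2,0) = 70.920858; V(2,1) = 0.000000; V(2,2) = 0.000000
Backward induction: V(k, i) = exp(-r*dt) * [p * V(k+1, i) + (1-p) * V(k+1, i+1)]; then take max(V_cont, immediate exercise) for American.
  V(1,0) = exp(-r*dt) * [p*70.920858 + (1-p)*0.000000] = 28.616781; exercise = 27.076856; V(1,0) = max -> 28.616781
  V(1,1) = exp(-r*dt) * [p*0.000000 + (1-p)*0.000000] = 0.000000; exercise = 0.000000; V(1,1) = max -> 0.000000
  V(0,0) = exp(-r*dt) * [p*28.616781 + (1-p)*0.000000] = 11.546958; exercise = 0.000000; V(0,0) = max -> 11.546958

Answer: Price = V(0,0) = 11.5470


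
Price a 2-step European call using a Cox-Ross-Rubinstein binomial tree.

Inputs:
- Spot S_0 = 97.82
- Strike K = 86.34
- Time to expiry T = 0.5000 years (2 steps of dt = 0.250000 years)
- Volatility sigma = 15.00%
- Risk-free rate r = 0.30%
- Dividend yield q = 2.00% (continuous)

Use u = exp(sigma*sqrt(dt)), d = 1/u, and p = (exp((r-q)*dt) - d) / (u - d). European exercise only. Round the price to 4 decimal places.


dt = T/N = 0.250000
u = exp(sigma*sqrt(dt)) = 1.077884; d = 1/u = 0.927743
p = (exp((r-q)*dt) - d) / (u - d) = 0.453012
Discount per step: exp(-r*dt) = 0.999250
Stock lattice S(k, i) with i counting down-moves:
  k=0: S(0,0) = 97.8200
  k=1: S(1,0) = 105.4386; S(1,1) = 90.7519
  k=2: S(2,0) = 113.6506; S(2,1) = 97.8200; S(2,2) = 84.1945
Terminal payoffs V(N, i) = max(S_T - K, 0):
  V(2,0) = 27.310626; V(2,1) = 11.480000; V(2,2) = 0.000000
Backward induction: V(k, i) = exp(-r*dt) * [p * V(k+1, i) + (1-p) * V(k+1, i+1)].
  V(1,0) = exp(-r*dt) * [p*27.310626 + (1-p)*11.480000] = 18.637481
  V(1,1) = exp(-r*dt) * [p*11.480000 + (1-p)*0.000000] = 5.196680
  V(0,0) = exp(-r*dt) * [p*18.637481 + (1-p)*5.196680] = 11.277064

Answer: Price = V(0,0) = 11.2771


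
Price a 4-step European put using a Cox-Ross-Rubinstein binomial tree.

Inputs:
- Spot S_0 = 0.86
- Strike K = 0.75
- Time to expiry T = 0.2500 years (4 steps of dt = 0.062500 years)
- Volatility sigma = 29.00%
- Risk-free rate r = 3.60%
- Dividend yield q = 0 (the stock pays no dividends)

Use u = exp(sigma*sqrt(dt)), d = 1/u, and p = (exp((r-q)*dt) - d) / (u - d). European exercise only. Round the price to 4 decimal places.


dt = T/N = 0.062500
u = exp(sigma*sqrt(dt)) = 1.075193; d = 1/u = 0.930066
p = (exp((r-q)*dt) - d) / (u - d) = 0.497404
Discount per step: exp(-r*dt) = 0.997753
Stock lattice S(k, i) with i counting down-moves:
  k=0: S(0,0) = 0.8600
  k=1: S(1,0) = 0.9247; S(1,1) = 0.7999
  k=2: S(2,0) = 0.9942; S(2,1) = 0.8600; S(2,2) = 0.7439
  k=3: S(3,0) = 1.0690; S(3,1) = 0.9247; S(3,2) = 0.7999; S(3,3) = 0.6919
  k=4: S(4,0) = 1.1493; S(4,1) = 0.9942; S(4,2) = 0.8600; S(4,3) = 0.7439; S(4,4) = 0.6435
Terminal payoffs V(N, i) = max(K - S_T, 0):
  V(4,0) = 0.000000; V(4,1) = 0.000000; V(4,2) = 0.000000; V(4,3) = 0.006081; V(4,4) = 0.106493
Backward induction: V(k, i) = exp(-r*dt) * [p * V(k+1, i) + (1-p) * V(k+1, i+1)].
  V(3,0) = exp(-r*dt) * [p*0.000000 + (1-p)*0.000000] = 0.000000
  V(3,1) = exp(-r*dt) * [p*0.000000 + (1-p)*0.000000] = 0.000000
  V(3,2) = exp(-r*dt) * [p*0.000000 + (1-p)*0.006081] = 0.003049
  V(3,3) = exp(-r*dt) * [p*0.006081 + (1-p)*0.106493] = 0.056421
  V(2,0) = exp(-r*dt) * [p*0.000000 + (1-p)*0.000000] = 0.000000
  V(2,1) = exp(-r*dt) * [p*0.000000 + (1-p)*0.003049] = 0.001529
  V(2,2) = exp(-r*dt) * [p*0.003049 + (1-p)*0.056421] = 0.029806
  V(1,0) = exp(-r*dt) * [p*0.000000 + (1-p)*0.001529] = 0.000767
  V(1,1) = exp(-r*dt) * [p*0.001529 + (1-p)*0.029806] = 0.015706
  V(0,0) = exp(-r*dt) * [p*0.000767 + (1-p)*0.015706] = 0.008256

Answer: Price = V(0,0) = 0.0083


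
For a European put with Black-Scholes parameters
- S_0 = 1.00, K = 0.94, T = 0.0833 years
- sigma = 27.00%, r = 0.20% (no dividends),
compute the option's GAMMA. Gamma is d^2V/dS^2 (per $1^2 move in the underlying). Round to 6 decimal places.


d1 = 0.8351218746; d2 = 0.7571951783
phi(d1) = 0.2814915623; exp(-qT) = 1.0000000000; exp(-rT) = 0.9998334139
Gamma = exp(-qT) * phi(d1) / (S * sigma * sqrt(T)) = 1.0000000000 * 0.2814915623 / (1.0000 * 0.2700 * 0.2886173938) = 3.612261

Answer: Gamma = 3.612261


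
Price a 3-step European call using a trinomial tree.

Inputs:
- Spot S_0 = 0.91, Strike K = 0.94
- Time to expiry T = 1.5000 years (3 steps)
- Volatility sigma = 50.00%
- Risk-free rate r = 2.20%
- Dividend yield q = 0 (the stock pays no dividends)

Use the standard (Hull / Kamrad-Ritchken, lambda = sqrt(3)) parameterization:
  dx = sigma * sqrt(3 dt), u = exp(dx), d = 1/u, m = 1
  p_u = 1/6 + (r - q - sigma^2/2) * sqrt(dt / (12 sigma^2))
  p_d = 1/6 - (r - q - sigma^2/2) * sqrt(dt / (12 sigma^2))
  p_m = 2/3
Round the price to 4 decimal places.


dt = T/N = 0.500000; dx = sigma*sqrt(3*dt) = 0.612372
u = exp(dx) = 1.844803; d = 1/u = 0.542063
p_u = 0.124617, p_m = 0.666667, p_d = 0.208716
Discount per step: exp(-r*dt) = 0.989060
Stock lattice S(k, j) with j the centered position index:
  k=0: S(0,+0) = 0.9100
  k=1: S(1,-1) = 0.4933; S(1,+0) = 0.9100; S(1,+1) = 1.6788
  k=2: S(2,-2) = 0.2674; S(2,-1) = 0.4933; S(2,+0) = 0.9100; S(2,+1) = 1.6788; S(2,+2) = 3.0970
  k=3: S(3,-3) = 0.1449; S(3,-2) = 0.2674; S(3,-1) = 0.4933; S(3,+0) = 0.9100; S(3,+1) = 1.6788; S(3,+2) = 3.0970; S(3,+3) = 5.7134
Terminal payoffs V(N, j) = max(S_T - K, 0):
  V(3,-3) = 0.000000; V(3,-2) = 0.000000; V(3,-1) = 0.000000; V(3,+0) = 0.000000; V(3,+1) = 0.738771; V(3,+2) = 2.157001; V(3,+3) = 4.773356
Backward induction: V(k, j) = exp(-r*dt) * [p_u * V(k+1, j+1) + p_m * V(k+1, j) + p_d * V(k+1, j-1)]
  V(2,-2) = exp(-r*dt) * [p_u*0.000000 + p_m*0.000000 + p_d*0.000000] = 0.000000
  V(2,-1) = exp(-r*dt) * [p_u*0.000000 + p_m*0.000000 + p_d*0.000000] = 0.000000
  V(2,+0) = exp(-r*dt) * [p_u*0.738771 + p_m*0.000000 + p_d*0.000000] = 0.091056
  V(2,+1) = exp(-r*dt) * [p_u*2.157001 + p_m*0.738771 + p_d*0.000000] = 0.752984
  V(2,+2) = exp(-r*dt) * [p_u*4.773356 + p_m*2.157001 + p_d*0.738771] = 2.163110
  V(1,-1) = exp(-r*dt) * [p_u*0.091056 + p_m*0.000000 + p_d*0.000000] = 0.011223
  V(1,+0) = exp(-r*dt) * [p_u*0.752984 + p_m*0.091056 + p_d*0.000000] = 0.152848
  V(1,+1) = exp(-r*dt) * [p_u*2.163110 + p_m*0.752984 + p_d*0.091056] = 0.781907
  V(0,+0) = exp(-r*dt) * [p_u*0.781907 + p_m*0.152848 + p_d*0.011223] = 0.199474

Answer: Price = V(0,0) = 0.1995


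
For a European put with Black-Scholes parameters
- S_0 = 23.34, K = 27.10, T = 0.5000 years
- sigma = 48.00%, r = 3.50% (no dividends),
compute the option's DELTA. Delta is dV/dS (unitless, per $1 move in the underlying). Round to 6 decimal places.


d1 = -0.2188056523; d2 = -0.5582169072
phi(d1) = 0.3895058128; exp(-qT) = 1.0000000000; exp(-rT) = 0.9826522357
N(-d1) = 0.5865992782
Delta = -exp(-qT) * N(-d1) = -1.0000000000 * 0.5865992782 = -0.586599

Answer: Delta = -0.586599


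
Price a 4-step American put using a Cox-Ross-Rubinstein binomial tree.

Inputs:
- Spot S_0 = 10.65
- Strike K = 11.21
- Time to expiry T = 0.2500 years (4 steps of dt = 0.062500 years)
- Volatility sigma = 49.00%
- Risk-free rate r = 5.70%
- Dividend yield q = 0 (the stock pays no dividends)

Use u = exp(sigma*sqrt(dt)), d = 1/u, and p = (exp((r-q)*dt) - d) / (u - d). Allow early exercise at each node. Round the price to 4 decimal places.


Answer: Price = V(0,0) = 1.3193

Derivation:
dt = T/N = 0.062500
u = exp(sigma*sqrt(dt)) = 1.130319; d = 1/u = 0.884706
p = (exp((r-q)*dt) - d) / (u - d) = 0.483944
Discount per step: exp(-r*dt) = 0.996444
Stock lattice S(k, i) with i counting down-moves:
  k=0: S(0,0) = 10.6500
  k=1: S(1,0) = 12.0379; S(1,1) = 9.4221
  k=2: S(2,0) = 13.6067; S(2,1) = 10.6500; S(2,2) = 8.3358
  k=3: S(3,0) = 15.3799; S(3,1) = 12.0379; S(3,2) = 9.4221; S(3,3) = 7.3747
  k=4: S(4,0) = 17.3842; S(4,1) = 13.6067; S(4,2) = 10.6500; S(4,3) = 8.3358; S(4,4) = 6.5245
Terminal payoffs V(N, i) = max(K - S_T, 0):
  V(4,0) = 0.000000; V(4,1) = 0.000000; V(4,2) = 0.560000; V(4,3) = 2.874197; V(4,4) = 4.685529
Backward induction: V(k, i) = exp(-r*dt) * [p * V(k+1, i) + (1-p) * V(k+1, i+1)]; then take max(V_cont, immediate exercise) for American.
  V(3,0) = exp(-r*dt) * [p*0.000000 + (1-p)*0.000000] = 0.000000; exercise = 0.000000; V(3,0) = max -> 0.000000
  V(3,1) = exp(-r*dt) * [p*0.000000 + (1-p)*0.560000] = 0.287964; exercise = 0.000000; V(3,1) = max -> 0.287964
  V(3,2) = exp(-r*dt) * [p*0.560000 + (1-p)*2.874197] = 1.748018; exercise = 1.787882; V(3,2) = max -> 1.787882
  V(3,3) = exp(-r*dt) * [p*2.874197 + (1-p)*4.685529] = 3.795401; exercise = 3.835266; V(3,3) = max -> 3.835266
  V(2,0) = exp(-r*dt) * [p*0.000000 + (1-p)*0.287964] = 0.148077; exercise = 0.000000; V(2,0) = max -> 0.148077
  V(2,1) = exp(-r*dt) * [p*0.287964 + (1-p)*1.787882] = 1.058230; exercise = 0.560000; V(2,1) = max -> 1.058230
  V(2,2) = exp(-r*dt) * [p*1.787882 + (1-p)*3.835266] = 2.834332; exercise = 2.874197; V(2,2) = max -> 2.874197
  V(1,0) = exp(-r*dt) * [p*0.148077 + (1-p)*1.058230] = 0.615570; exercise = 0.000000; V(1,0) = max -> 0.615570
  V(1,1) = exp(-r*dt) * [p*1.058230 + (1-p)*2.874197] = 1.988275; exercise = 1.787882; V(1,1) = max -> 1.988275
  V(0,0) = exp(-r*dt) * [p*0.615570 + (1-p)*1.988275] = 1.319255; exercise = 0.560000; V(0,0) = max -> 1.319255


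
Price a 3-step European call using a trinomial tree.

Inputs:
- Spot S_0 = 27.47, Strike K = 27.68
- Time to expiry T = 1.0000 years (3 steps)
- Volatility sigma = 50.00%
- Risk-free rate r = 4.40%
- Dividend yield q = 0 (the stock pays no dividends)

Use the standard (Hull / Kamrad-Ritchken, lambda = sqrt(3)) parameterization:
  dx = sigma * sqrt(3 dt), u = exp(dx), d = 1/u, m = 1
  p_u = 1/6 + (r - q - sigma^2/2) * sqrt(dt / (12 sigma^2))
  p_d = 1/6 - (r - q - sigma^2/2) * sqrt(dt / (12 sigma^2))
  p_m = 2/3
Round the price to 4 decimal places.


dt = T/N = 0.333333; dx = sigma*sqrt(3*dt) = 0.500000
u = exp(dx) = 1.648721; d = 1/u = 0.606531
p_u = 0.139667, p_m = 0.666667, p_d = 0.193667
Discount per step: exp(-r*dt) = 0.985440
Stock lattice S(k, j) with j the centered position index:
  k=0: S(0,+0) = 27.4700
  k=1: S(1,-1) = 16.6614; S(1,+0) = 27.4700; S(1,+1) = 45.2904
  k=2: S(2,-2) = 10.1056; S(2,-1) = 16.6614; S(2,+0) = 27.4700; S(2,+1) = 45.2904; S(2,+2) = 74.6712
  k=3: S(3,-3) = 6.1294; S(3,-2) = 10.1056; S(3,-1) = 16.6614; S(3,+0) = 27.4700; S(3,+1) = 45.2904; S(3,+2) = 74.6712; S(3,+3) = 123.1120
Terminal payoffs V(N, j) = max(S_T - K, 0):
  V(3,-3) = 0.000000; V(3,-2) = 0.000000; V(3,-1) = 0.000000; V(3,+0) = 0.000000; V(3,+1) = 17.610373; V(3,+2) = 46.991202; V(3,+3) = 95.431999
Backward induction: V(k, j) = exp(-r*dt) * [p_u * V(k+1, j+1) + p_m * V(k+1, j) + p_d * V(k+1, j-1)]
  V(2,-2) = exp(-r*dt) * [p_u*0.000000 + p_m*0.000000 + p_d*0.000000] = 0.000000
  V(2,-1) = exp(-r*dt) * [p_u*0.000000 + p_m*0.000000 + p_d*0.000000] = 0.000000
  V(2,+0) = exp(-r*dt) * [p_u*17.610373 + p_m*0.000000 + p_d*0.000000] = 2.423772
  V(2,+1) = exp(-r*dt) * [p_u*46.991202 + p_m*17.610373 + p_d*0.000000] = 18.036863
  V(2,+2) = exp(-r*dt) * [p_u*95.431999 + p_m*46.991202 + p_d*17.610373] = 47.366846
  V(1,-1) = exp(-r*dt) * [p_u*2.423772 + p_m*0.000000 + p_d*0.000000] = 0.333591
  V(1,+0) = exp(-r*dt) * [p_u*18.036863 + p_m*2.423772 + p_d*0.000000] = 4.074792
  V(1,+1) = exp(-r*dt) * [p_u*47.366846 + p_m*18.036863 + p_d*2.423772] = 18.831321
  V(0,+0) = exp(-r*dt) * [p_u*18.831321 + p_m*4.074792 + p_d*0.333591] = 5.332456

Answer: Price = V(0,0) = 5.3325


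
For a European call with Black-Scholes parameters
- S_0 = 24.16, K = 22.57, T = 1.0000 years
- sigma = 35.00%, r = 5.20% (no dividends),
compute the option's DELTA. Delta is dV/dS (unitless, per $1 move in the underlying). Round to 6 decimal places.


Answer: Delta = 0.697798

Derivation:
d1 = 0.5180765207; d2 = 0.1680765207
phi(d1) = 0.3488406073; exp(-qT) = 1.0000000000; exp(-rT) = 0.9493288668
N(d1) = 0.6977975594
Delta = exp(-qT) * N(d1) = 1.0000000000 * 0.6977975594 = 0.697798


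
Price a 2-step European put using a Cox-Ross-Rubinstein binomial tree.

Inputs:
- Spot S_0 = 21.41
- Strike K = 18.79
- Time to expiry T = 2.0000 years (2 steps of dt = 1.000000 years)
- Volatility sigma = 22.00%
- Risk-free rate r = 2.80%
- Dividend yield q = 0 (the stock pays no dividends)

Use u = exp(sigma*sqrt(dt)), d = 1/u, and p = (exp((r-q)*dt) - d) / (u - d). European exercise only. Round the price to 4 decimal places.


dt = T/N = 1.000000
u = exp(sigma*sqrt(dt)) = 1.246077; d = 1/u = 0.802519
p = (exp((r-q)*dt) - d) / (u - d) = 0.509239
Discount per step: exp(-r*dt) = 0.972388
Stock lattice S(k, i) with i counting down-moves:
  k=0: S(0,0) = 21.4100
  k=1: S(1,0) = 26.6785; S(1,1) = 17.1819
  k=2: S(2,0) = 33.2435; S(2,1) = 21.4100; S(2,2) = 13.7888
Terminal payoffs V(N, i) = max(K - S_T, 0):
  V(2,0) = 0.000000; V(2,1) = 0.000000; V(2,2) = 5.001180
Backward induction: V(k, i) = exp(-r*dt) * [p * V(k+1, i) + (1-p) * V(k+1, i+1)].
  V(1,0) = exp(-r*dt) * [p*0.000000 + (1-p)*0.000000] = 0.000000
  V(1,1) = exp(-r*dt) * [p*0.000000 + (1-p)*5.001180] = 2.386616
  V(0,0) = exp(-r*dt) * [p*0.000000 + (1-p)*2.386616] = 1.138918

Answer: Price = V(0,0) = 1.1389


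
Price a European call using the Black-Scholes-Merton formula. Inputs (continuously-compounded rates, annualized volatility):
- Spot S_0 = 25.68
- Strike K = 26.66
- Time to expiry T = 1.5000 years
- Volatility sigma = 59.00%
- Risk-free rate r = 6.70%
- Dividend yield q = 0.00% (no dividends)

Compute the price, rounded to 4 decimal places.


Answer: Price = 7.8337

Derivation:
d1 = (ln(S/K) + (r - q + 0.5*sigma^2) * T) / (sigma * sqrt(T)) = 0.44855162
d2 = d1 - sigma * sqrt(T) = -0.27404786
exp(-rT) = 0.90438511; exp(-qT) = 1.00000000
C = S_0 * exp(-qT) * N(d1) - K * exp(-rT) * N(d2)
N(d1) = 0.67312243; N(d2) = 0.39202392
C = 25.6800 * 1.00000000 * 0.67312243 - 26.6600 * 0.90438511 * 0.39202392 = 7.8337


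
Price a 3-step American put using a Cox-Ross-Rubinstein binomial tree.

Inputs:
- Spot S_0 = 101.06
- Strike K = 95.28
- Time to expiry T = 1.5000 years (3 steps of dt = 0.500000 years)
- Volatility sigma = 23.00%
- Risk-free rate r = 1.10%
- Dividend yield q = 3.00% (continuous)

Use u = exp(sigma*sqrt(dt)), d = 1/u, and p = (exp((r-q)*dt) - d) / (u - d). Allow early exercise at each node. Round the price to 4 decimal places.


Answer: Price = V(0,0) = 9.9076

Derivation:
dt = T/N = 0.500000
u = exp(sigma*sqrt(dt)) = 1.176607; d = 1/u = 0.849902
p = (exp((r-q)*dt) - d) / (u - d) = 0.430490
Discount per step: exp(-r*dt) = 0.994515
Stock lattice S(k, i) with i counting down-moves:
  k=0: S(0,0) = 101.0600
  k=1: S(1,0) = 118.9079; S(1,1) = 85.8911
  k=2: S(2,0) = 139.9078; S(2,1) = 101.0600; S(2,2) = 72.9990
  k=3: S(3,0) = 164.6164; S(3,1) = 118.9079; S(3,2) = 85.8911; S(3,3) = 62.0419
Terminal payoffs V(N, i) = max(K - S_T, 0):
  V(3,0) = 0.000000; V(3,1) = 0.000000; V(3,2) = 9.388932; V(3,3) = 33.238053
Backward induction: V(k, i) = exp(-r*dt) * [p * V(k+1, i) + (1-p) * V(k+1, i+1)]; then take max(V_cont, immediate exercise) for American.
  V(2,0) = exp(-r*dt) * [p*0.000000 + (1-p)*0.000000] = 0.000000; exercise = 0.000000; V(2,0) = max -> 0.000000
  V(2,1) = exp(-r*dt) * [p*0.000000 + (1-p)*9.388932] = 5.317761; exercise = 0.000000; V(2,1) = max -> 5.317761
  V(2,2) = exp(-r*dt) * [p*9.388932 + (1-p)*33.238053] = 22.845245; exercise = 22.281034; V(2,2) = max -> 22.845245
  V(1,0) = exp(-r*dt) * [p*0.000000 + (1-p)*5.317761] = 3.011906; exercise = 0.000000; V(1,0) = max -> 3.011906
  V(1,1) = exp(-r*dt) * [p*5.317761 + (1-p)*22.845245] = 15.215917; exercise = 9.388932; V(1,1) = max -> 15.215917
  V(0,0) = exp(-r*dt) * [p*3.011906 + (1-p)*15.215917] = 9.907568; exercise = 0.000000; V(0,0) = max -> 9.907568


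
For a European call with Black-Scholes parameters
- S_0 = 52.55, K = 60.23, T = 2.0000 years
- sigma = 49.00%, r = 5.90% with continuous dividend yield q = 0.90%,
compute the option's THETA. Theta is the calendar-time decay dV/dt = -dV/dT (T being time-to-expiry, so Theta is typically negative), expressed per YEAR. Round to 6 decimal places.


Answer: Theta = -4.219666

Derivation:
d1 = 0.2939464972; d2 = -0.3990181483
phi(d1) = 0.3820740638; exp(-qT) = 0.9821610324; exp(-rT) = 0.8886960526
Theta = -S*exp(-qT)*phi(d1)*sigma/(2*sqrt(T)) - r*K*exp(-rT)*N(d2) + q*S*exp(-qT)*N(d1)
N(d1) = 0.6156006065; N(d2) = 0.3449399160; sqrt(T) = 1.4142135624
Term 1 = -52.5500 * 0.9821610324 * 0.3820740638 * 0.4900 / (2 * 1.4142135624) = -3.4162847622
Term 2 = -0.0590 * 60.2300 * 0.8886960526 * 0.3449399160 = -1.0893353050
Term 3 = 0.0090 * 52.5500 * 0.9821610324 * 0.6156006065 = 0.2859545216
Theta = -3.4162847622 + (-1.0893353050) + (0.2859545216) = -4.219666


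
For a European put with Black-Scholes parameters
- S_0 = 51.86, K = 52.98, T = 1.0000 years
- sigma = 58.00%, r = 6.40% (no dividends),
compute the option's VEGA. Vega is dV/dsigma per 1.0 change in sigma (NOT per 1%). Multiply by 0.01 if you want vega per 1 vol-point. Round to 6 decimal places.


d1 = 0.3635056832; d2 = -0.2164943168
phi(d1) = 0.3734367159; exp(-qT) = 1.0000000000; exp(-rT) = 0.9380049995
Vega = S * exp(-qT) * phi(d1) * sqrt(T) = 51.8600 * 1.0000000000 * 0.3734367159 * 1.0000000000 = 19.366428

Answer: Vega = 19.366428


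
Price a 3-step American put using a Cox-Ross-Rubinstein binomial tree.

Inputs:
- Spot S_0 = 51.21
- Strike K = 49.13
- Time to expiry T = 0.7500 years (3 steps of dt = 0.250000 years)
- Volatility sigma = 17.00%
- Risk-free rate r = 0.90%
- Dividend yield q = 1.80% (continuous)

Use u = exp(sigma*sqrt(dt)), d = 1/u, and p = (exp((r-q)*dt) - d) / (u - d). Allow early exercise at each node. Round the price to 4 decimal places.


dt = T/N = 0.250000
u = exp(sigma*sqrt(dt)) = 1.088717; d = 1/u = 0.918512
p = (exp((r-q)*dt) - d) / (u - d) = 0.465558
Discount per step: exp(-r*dt) = 0.997753
Stock lattice S(k, i) with i counting down-moves:
  k=0: S(0,0) = 51.2100
  k=1: S(1,0) = 55.7532; S(1,1) = 47.0370
  k=2: S(2,0) = 60.6995; S(2,1) = 51.2100; S(2,2) = 43.2041
  k=3: S(3,0) = 66.0845; S(3,1) = 55.7532; S(3,2) = 47.0370; S(3,3) = 39.6835
Terminal payoffs V(N, i) = max(K - S_T, 0):
  V(3,0) = 0.000000; V(3,1) = 0.000000; V(3,2) = 2.092986; V(3,3) = 9.446526
Backward induction: V(k, i) = exp(-r*dt) * [p * V(k+1, i) + (1-p) * V(k+1, i+1)]; then take max(V_cont, immediate exercise) for American.
  V(2,0) = exp(-r*dt) * [p*0.000000 + (1-p)*0.000000] = 0.000000; exercise = 0.000000; V(2,0) = max -> 0.000000
  V(2,1) = exp(-r*dt) * [p*0.000000 + (1-p)*2.092986] = 1.116065; exercise = 0.000000; V(2,1) = max -> 1.116065
  V(2,2) = exp(-r*dt) * [p*2.092986 + (1-p)*9.446526] = 6.009488; exercise = 5.925925; V(2,2) = max -> 6.009488
  V(1,0) = exp(-r*dt) * [p*0.000000 + (1-p)*1.116065] = 0.595131; exercise = 0.000000; V(1,0) = max -> 0.595131
  V(1,1) = exp(-r*dt) * [p*1.116065 + (1-p)*6.009488] = 3.722928; exercise = 2.092986; V(1,1) = max -> 3.722928
  V(0,0) = exp(-r*dt) * [p*0.595131 + (1-p)*3.722928] = 2.261662; exercise = 0.000000; V(0,0) = max -> 2.261662

Answer: Price = V(0,0) = 2.2617


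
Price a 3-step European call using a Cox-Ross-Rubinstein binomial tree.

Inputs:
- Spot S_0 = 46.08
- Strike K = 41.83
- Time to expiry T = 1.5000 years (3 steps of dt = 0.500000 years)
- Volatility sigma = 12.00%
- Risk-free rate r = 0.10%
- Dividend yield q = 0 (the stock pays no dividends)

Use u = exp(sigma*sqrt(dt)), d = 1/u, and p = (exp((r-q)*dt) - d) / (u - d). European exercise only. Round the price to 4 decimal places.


Answer: Price = V(0,0) = 5.1614

Derivation:
dt = T/N = 0.500000
u = exp(sigma*sqrt(dt)) = 1.088557; d = 1/u = 0.918647
p = (exp((r-q)*dt) - d) / (u - d) = 0.481743
Discount per step: exp(-r*dt) = 0.999500
Stock lattice S(k, i) with i counting down-moves:
  k=0: S(0,0) = 46.0800
  k=1: S(1,0) = 50.1607; S(1,1) = 42.3313
  k=2: S(2,0) = 54.6028; S(2,1) = 46.0800; S(2,2) = 38.8875
  k=3: S(3,0) = 59.4382; S(3,1) = 50.1607; S(3,2) = 42.3313; S(3,3) = 35.7239
Terminal payoffs V(N, i) = max(S_T - K, 0):
  V(3,0) = 17.608220; V(3,1) = 8.330699; V(3,2) = 0.501276; V(3,3) = 0.000000
Backward induction: V(k, i) = exp(-r*dt) * [p * V(k+1, i) + (1-p) * V(k+1, i+1)].
  V(2,0) = exp(-r*dt) * [p*17.608220 + (1-p)*8.330699] = 12.793681
  V(2,1) = exp(-r*dt) * [p*8.330699 + (1-p)*0.501276] = 4.270910
  V(2,2) = exp(-r*dt) * [p*0.501276 + (1-p)*0.000000] = 0.241366
  V(1,0) = exp(-r*dt) * [p*12.793681 + (1-p)*4.270910] = 8.372508
  V(1,1) = exp(-r*dt) * [p*4.270910 + (1-p)*0.241366] = 2.181479
  V(0,0) = exp(-r*dt) * [p*8.372508 + (1-p)*2.181479] = 5.161383


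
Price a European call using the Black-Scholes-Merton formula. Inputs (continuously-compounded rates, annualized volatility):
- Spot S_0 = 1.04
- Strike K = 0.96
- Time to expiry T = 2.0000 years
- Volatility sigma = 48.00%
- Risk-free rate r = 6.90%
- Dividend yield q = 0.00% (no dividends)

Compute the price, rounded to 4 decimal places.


Answer: Price = 0.3633

Derivation:
d1 = (ln(S/K) + (r - q + 0.5*sigma^2) * T) / (sigma * sqrt(T)) = 0.66061850
d2 = d1 - sigma * sqrt(T) = -0.01820401
exp(-rT) = 0.87109869; exp(-qT) = 1.00000000
C = S_0 * exp(-qT) * N(d1) - K * exp(-rT) * N(d2)
N(d1) = 0.74557150; N(d2) = 0.49273805
C = 1.0400 * 1.00000000 * 0.74557150 - 0.9600 * 0.87109869 * 0.49273805 = 0.3633


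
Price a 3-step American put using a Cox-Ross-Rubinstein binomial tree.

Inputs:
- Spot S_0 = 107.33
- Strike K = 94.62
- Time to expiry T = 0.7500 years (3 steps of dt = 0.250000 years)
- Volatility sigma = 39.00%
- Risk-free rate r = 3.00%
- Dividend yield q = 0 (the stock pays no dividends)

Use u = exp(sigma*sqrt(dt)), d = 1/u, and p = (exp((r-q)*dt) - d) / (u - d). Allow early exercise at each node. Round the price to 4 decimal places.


Answer: Price = V(0,0) = 7.6872

Derivation:
dt = T/N = 0.250000
u = exp(sigma*sqrt(dt)) = 1.215311; d = 1/u = 0.822835
p = (exp((r-q)*dt) - d) / (u - d) = 0.470585
Discount per step: exp(-r*dt) = 0.992528
Stock lattice S(k, i) with i counting down-moves:
  k=0: S(0,0) = 107.3300
  k=1: S(1,0) = 130.4393; S(1,1) = 88.3148
  k=2: S(2,0) = 158.5243; S(2,1) = 107.3300; S(2,2) = 72.6685
  k=3: S(3,0) = 192.6564; S(3,1) = 130.4393; S(3,2) = 88.3148; S(3,3) = 59.7942
Terminal payoffs V(N, i) = max(K - S_T, 0):
  V(3,0) = 0.000000; V(3,1) = 0.000000; V(3,2) = 6.305156; V(3,3) = 34.825828
Backward induction: V(k, i) = exp(-r*dt) * [p * V(k+1, i) + (1-p) * V(k+1, i+1)]; then take max(V_cont, immediate exercise) for American.
  V(2,0) = exp(-r*dt) * [p*0.000000 + (1-p)*0.000000] = 0.000000; exercise = 0.000000; V(2,0) = max -> 0.000000
  V(2,1) = exp(-r*dt) * [p*0.000000 + (1-p)*6.305156] = 3.313102; exercise = 0.000000; V(2,1) = max -> 3.313102
  V(2,2) = exp(-r*dt) * [p*6.305156 + (1-p)*34.825828] = 21.244490; exercise = 21.951486; V(2,2) = max -> 21.951486
  V(1,0) = exp(-r*dt) * [p*0.000000 + (1-p)*3.313102] = 1.740899; exercise = 0.000000; V(1,0) = max -> 1.740899
  V(1,1) = exp(-r*dt) * [p*3.313102 + (1-p)*21.951486] = 13.082054; exercise = 6.305156; V(1,1) = max -> 13.082054
  V(0,0) = exp(-r*dt) * [p*1.740899 + (1-p)*13.082054] = 7.687204; exercise = 0.000000; V(0,0) = max -> 7.687204


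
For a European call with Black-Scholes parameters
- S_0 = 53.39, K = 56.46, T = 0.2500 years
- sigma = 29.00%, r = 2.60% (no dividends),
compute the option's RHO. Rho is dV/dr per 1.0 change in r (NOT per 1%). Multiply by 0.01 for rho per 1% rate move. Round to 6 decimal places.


Answer: Rho = 4.763957

Derivation:
d1 = -0.2682514504; d2 = -0.4132514504
phi(d1) = 0.3848437183; exp(-qT) = 1.0000000000; exp(-rT) = 0.9935210793
N(d2) = 0.3397111980
Rho = K*T*exp(-rT)*N(d2) = 56.4600 * 0.2500 * 0.9935210793 * 0.3397111980 = 4.763957


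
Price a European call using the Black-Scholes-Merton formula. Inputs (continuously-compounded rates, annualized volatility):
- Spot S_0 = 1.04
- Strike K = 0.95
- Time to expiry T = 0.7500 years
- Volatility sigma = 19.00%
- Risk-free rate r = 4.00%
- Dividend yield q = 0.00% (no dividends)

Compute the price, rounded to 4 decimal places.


d1 = (ln(S/K) + (r - q + 0.5*sigma^2) * T) / (sigma * sqrt(T)) = 0.81468078
d2 = d1 - sigma * sqrt(T) = 0.65013595
exp(-rT) = 0.97044553; exp(-qT) = 1.00000000
C = S_0 * exp(-qT) * N(d1) - K * exp(-rT) * N(d2)
N(d1) = 0.79237247; N(d2) = 0.74219780
C = 1.0400 * 1.00000000 * 0.79237247 - 0.9500 * 0.97044553 * 0.74219780 = 0.1398

Answer: Price = 0.1398


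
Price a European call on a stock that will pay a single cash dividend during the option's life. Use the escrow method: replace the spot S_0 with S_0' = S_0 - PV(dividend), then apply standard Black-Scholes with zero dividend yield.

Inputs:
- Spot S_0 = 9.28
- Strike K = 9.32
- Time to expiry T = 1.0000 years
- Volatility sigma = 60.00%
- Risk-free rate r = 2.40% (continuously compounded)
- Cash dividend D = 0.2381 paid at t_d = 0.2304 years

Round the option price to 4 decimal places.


Answer: Price = 2.1114

Derivation:
PV(D) = D * exp(-r * t_d) = 0.2381 * 0.99448566 = 0.23678704
S_0' = S_0 - PV(D) = 9.2800 - 0.23678704 = 9.04321296
d1 = (ln(S_0'/K) + (r + sigma^2/2)*T) / (sigma*sqrt(T)) = 0.28975316
d2 = d1 - sigma*sqrt(T) = -0.31024684
exp(-rT) = 0.97628571
N(d1) = 0.61399746; N(d2) = 0.37818663
C = S_0' * N(d1) - K * exp(-rT) * N(d2) = 9.04321296 * 0.61399746 - 9.3200 * 0.97628571 * 0.37818663 = 2.1114


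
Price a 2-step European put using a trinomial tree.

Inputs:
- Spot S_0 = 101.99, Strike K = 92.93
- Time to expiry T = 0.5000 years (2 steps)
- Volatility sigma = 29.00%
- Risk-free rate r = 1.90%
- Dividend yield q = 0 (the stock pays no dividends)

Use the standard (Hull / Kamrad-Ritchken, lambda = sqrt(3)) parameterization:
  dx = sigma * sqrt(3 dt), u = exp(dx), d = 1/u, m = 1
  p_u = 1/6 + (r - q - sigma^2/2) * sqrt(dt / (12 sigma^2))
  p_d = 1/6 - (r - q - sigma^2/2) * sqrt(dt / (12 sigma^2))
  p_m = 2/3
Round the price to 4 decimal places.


Answer: Price = V(0,0) = 4.1787

Derivation:
dt = T/N = 0.250000; dx = sigma*sqrt(3*dt) = 0.251147
u = exp(dx) = 1.285500; d = 1/u = 0.777908
p_u = 0.155194, p_m = 0.666667, p_d = 0.178139
Discount per step: exp(-r*dt) = 0.995261
Stock lattice S(k, j) with j the centered position index:
  k=0: S(0,+0) = 101.9900
  k=1: S(1,-1) = 79.3388; S(1,+0) = 101.9900; S(1,+1) = 131.1081
  k=2: S(2,-2) = 61.7183; S(2,-1) = 79.3388; S(2,+0) = 101.9900; S(2,+1) = 131.1081; S(2,+2) = 168.5394
Terminal payoffs V(N, j) = max(K - S_T, 0):
  V(2,-2) = 31.211728; V(2,-1) = 13.591191; V(2,+0) = 0.000000; V(2,+1) = 0.000000; V(2,+2) = 0.000000
Backward induction: V(k, j) = exp(-r*dt) * [p_u * V(k+1, j+1) + p_m * V(k+1, j) + p_d * V(k+1, j-1)]
  V(1,-1) = exp(-r*dt) * [p_u*0.000000 + p_m*13.591191 + p_d*31.211728] = 14.551536
  V(1,+0) = exp(-r*dt) * [p_u*0.000000 + p_m*0.000000 + p_d*13.591191] = 2.409648
  V(1,+1) = exp(-r*dt) * [p_u*0.000000 + p_m*0.000000 + p_d*0.000000] = 0.000000
  V(0,+0) = exp(-r*dt) * [p_u*0.000000 + p_m*2.409648 + p_d*14.551536] = 4.178732


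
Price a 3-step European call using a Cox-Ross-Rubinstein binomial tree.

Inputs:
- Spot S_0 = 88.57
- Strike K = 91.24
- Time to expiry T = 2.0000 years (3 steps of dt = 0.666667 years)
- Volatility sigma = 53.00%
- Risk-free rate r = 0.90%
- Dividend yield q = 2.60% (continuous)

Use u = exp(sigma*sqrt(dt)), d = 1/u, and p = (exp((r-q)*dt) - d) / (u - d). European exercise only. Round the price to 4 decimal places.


Answer: Price = V(0,0) = 24.6347

Derivation:
dt = T/N = 0.666667
u = exp(sigma*sqrt(dt)) = 1.541480; d = 1/u = 0.648727
p = (exp((r-q)*dt) - d) / (u - d) = 0.380848
Discount per step: exp(-r*dt) = 0.994018
Stock lattice S(k, i) with i counting down-moves:
  k=0: S(0,0) = 88.5700
  k=1: S(1,0) = 136.5289; S(1,1) = 57.4578
  k=2: S(2,0) = 210.4566; S(2,1) = 88.5700; S(2,2) = 37.2744
  k=3: S(3,0) = 324.4147; S(3,1) = 136.5289; S(3,2) = 57.4578; S(3,3) = 24.1809
Terminal payoffs V(N, i) = max(S_T - K, 0):
  V(3,0) = 233.174741; V(3,1) = 45.288910; V(3,2) = 0.000000; V(3,3) = 0.000000
Backward induction: V(k, i) = exp(-r*dt) * [p * V(k+1, i) + (1-p) * V(k+1, i+1)].
  V(2,0) = exp(-r*dt) * [p*233.174741 + (1-p)*45.288910] = 116.145945
  V(2,1) = exp(-r*dt) * [p*45.288910 + (1-p)*0.000000] = 17.145026
  V(2,2) = exp(-r*dt) * [p*0.000000 + (1-p)*0.000000] = 0.000000
  V(1,0) = exp(-r*dt) * [p*116.145945 + (1-p)*17.145026] = 54.521250
  V(1,1) = exp(-r*dt) * [p*17.145026 + (1-p)*0.000000] = 6.490594
  V(0,0) = exp(-r*dt) * [p*54.521250 + (1-p)*6.490594] = 24.634736
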